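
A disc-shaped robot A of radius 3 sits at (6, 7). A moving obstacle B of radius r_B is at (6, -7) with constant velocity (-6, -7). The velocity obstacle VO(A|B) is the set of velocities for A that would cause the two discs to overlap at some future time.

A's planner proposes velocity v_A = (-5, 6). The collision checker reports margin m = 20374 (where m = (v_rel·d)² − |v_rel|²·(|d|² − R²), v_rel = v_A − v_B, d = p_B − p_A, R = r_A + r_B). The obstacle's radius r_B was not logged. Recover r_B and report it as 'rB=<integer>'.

m = 20374
d = (0, -14);  v_rel = (1, 13),  |v_rel|² = 170
v_rel×d = (1)·(-14) − (13)·(0) = -14
since m = R²·170 − (-14)²:  R² = (196 + 20374) / 170 = 121
R = √121 = 11  ⇒  r_B = 11 − 3 = 8

rB=8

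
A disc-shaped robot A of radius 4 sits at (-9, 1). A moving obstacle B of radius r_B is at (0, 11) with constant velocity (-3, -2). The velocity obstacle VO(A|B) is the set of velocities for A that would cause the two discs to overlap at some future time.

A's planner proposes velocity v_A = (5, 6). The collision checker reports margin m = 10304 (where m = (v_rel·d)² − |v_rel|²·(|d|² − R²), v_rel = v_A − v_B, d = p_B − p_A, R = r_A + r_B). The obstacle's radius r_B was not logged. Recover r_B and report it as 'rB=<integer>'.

m = 10304
d = (9, 10);  v_rel = (8, 8),  |v_rel|² = 128
v_rel×d = (8)·(10) − (8)·(9) = 8
since m = R²·128 − 8²:  R² = (64 + 10304) / 128 = 81
R = √81 = 9  ⇒  r_B = 9 − 4 = 5

rB=5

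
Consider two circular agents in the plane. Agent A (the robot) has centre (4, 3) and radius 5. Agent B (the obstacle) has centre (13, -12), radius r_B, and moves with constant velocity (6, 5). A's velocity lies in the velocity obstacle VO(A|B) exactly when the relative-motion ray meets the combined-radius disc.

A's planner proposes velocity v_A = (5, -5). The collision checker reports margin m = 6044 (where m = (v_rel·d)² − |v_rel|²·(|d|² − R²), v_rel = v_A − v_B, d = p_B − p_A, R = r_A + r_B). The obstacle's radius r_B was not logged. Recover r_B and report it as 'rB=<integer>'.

m = 6044
d = (9, -15);  v_rel = (-1, -10),  |v_rel|² = 101
v_rel×d = (-1)·(-15) − (-10)·(9) = 105
since m = R²·101 − 105²:  R² = (11025 + 6044) / 101 = 169
R = √169 = 13  ⇒  r_B = 13 − 5 = 8

rB=8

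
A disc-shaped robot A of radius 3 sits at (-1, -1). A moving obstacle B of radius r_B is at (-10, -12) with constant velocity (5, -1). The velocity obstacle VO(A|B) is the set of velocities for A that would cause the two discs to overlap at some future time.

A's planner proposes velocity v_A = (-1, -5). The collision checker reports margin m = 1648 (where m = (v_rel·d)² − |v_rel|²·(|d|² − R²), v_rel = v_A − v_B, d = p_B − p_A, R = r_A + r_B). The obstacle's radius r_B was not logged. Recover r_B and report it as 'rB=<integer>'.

m = 1648
d = (-9, -11);  v_rel = (-6, -4),  |v_rel|² = 52
v_rel×d = (-6)·(-11) − (-4)·(-9) = 30
since m = R²·52 − 30²:  R² = (900 + 1648) / 52 = 49
R = √49 = 7  ⇒  r_B = 7 − 3 = 4

rB=4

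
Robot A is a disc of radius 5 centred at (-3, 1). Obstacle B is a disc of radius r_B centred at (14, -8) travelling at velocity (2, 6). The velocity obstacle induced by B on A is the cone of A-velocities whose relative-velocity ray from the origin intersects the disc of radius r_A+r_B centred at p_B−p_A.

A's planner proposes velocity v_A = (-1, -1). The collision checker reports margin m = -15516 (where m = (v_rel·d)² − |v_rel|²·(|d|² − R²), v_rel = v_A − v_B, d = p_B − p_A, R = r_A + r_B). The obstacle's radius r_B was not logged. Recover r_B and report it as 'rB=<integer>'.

m = -15516
d = (17, -9);  v_rel = (-3, -7),  |v_rel|² = 58
v_rel×d = (-3)·(-9) − (-7)·(17) = 146
since m = R²·58 − 146²:  R² = (21316 + -15516) / 58 = 100
R = √100 = 10  ⇒  r_B = 10 − 5 = 5

rB=5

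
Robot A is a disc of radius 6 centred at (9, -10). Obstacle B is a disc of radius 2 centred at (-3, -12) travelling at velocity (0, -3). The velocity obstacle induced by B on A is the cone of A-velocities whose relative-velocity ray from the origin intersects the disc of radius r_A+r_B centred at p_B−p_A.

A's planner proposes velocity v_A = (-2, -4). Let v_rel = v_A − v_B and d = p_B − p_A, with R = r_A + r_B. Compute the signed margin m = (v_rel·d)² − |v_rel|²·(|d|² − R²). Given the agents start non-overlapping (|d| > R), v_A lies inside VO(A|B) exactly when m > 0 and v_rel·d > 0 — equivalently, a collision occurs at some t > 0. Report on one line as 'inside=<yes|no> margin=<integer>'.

d = (-12, -2),  |d|² = 148;  R = 6+2 = 8,  c = 148−8² = 84
v_rel = (-2, -1),  |v_rel|² = 5;  v_rel·d = (-2)·(-12) + (-1)·(-2) = 26
5·t² − 52·t + 84 = 0  ⇒  m = 26² − 5·84 = 256
m = 256 > 0,  v_rel·d = 26 > 0  ⇒  inside

inside=yes margin=256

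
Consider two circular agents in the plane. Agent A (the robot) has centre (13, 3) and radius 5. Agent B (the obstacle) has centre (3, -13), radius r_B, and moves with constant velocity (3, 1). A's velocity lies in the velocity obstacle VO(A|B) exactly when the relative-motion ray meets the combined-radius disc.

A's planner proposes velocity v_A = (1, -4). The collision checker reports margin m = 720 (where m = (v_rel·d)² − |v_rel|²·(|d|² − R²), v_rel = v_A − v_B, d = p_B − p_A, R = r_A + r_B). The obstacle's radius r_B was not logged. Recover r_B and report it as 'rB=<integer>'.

m = 720
d = (-10, -16);  v_rel = (-2, -5),  |v_rel|² = 29
v_rel×d = (-2)·(-16) − (-5)·(-10) = -18
since m = R²·29 − (-18)²:  R² = (324 + 720) / 29 = 36
R = √36 = 6  ⇒  r_B = 6 − 5 = 1

rB=1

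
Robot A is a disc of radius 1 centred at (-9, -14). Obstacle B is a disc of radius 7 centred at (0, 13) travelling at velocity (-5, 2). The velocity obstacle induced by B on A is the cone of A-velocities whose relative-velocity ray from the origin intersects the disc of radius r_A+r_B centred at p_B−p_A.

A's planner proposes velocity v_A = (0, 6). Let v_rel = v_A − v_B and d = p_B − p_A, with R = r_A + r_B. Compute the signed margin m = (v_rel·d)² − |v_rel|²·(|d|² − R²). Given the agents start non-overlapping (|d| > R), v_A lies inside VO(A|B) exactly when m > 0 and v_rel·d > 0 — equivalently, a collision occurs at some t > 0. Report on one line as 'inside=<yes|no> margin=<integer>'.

d = (9, 27),  |d|² = 810;  R = 1+7 = 8,  c = 810−8² = 746
v_rel = (5, 4),  |v_rel|² = 41;  v_rel·d = (5)·(9) + (4)·(27) = 153
41·t² − 306·t + 746 = 0  ⇒  m = 153² − 41·746 = -7177
m = -7177 < 0,  v_rel·d = 153 > 0  ⇒  outside

inside=no margin=-7177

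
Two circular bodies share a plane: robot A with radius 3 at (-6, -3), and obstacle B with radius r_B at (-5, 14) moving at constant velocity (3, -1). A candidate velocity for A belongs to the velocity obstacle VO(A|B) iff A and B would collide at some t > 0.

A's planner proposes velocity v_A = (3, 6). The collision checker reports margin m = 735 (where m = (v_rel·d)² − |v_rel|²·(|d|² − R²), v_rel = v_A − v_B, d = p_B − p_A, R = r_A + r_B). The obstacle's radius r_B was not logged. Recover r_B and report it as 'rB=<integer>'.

m = 735
d = (1, 17);  v_rel = (0, 7),  |v_rel|² = 49
v_rel×d = (0)·(17) − (7)·(1) = -7
since m = R²·49 − (-7)²:  R² = (49 + 735) / 49 = 16
R = √16 = 4  ⇒  r_B = 4 − 3 = 1

rB=1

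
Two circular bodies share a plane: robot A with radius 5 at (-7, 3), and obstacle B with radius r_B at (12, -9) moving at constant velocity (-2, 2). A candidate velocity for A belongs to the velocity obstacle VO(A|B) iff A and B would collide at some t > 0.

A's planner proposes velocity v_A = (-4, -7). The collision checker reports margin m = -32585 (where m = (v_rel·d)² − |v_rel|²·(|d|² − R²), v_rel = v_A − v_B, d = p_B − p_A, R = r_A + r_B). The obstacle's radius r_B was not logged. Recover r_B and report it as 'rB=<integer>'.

m = -32585
d = (19, -12);  v_rel = (-2, -9),  |v_rel|² = 85
v_rel×d = (-2)·(-12) − (-9)·(19) = 195
since m = R²·85 − 195²:  R² = (38025 + -32585) / 85 = 64
R = √64 = 8  ⇒  r_B = 8 − 5 = 3

rB=3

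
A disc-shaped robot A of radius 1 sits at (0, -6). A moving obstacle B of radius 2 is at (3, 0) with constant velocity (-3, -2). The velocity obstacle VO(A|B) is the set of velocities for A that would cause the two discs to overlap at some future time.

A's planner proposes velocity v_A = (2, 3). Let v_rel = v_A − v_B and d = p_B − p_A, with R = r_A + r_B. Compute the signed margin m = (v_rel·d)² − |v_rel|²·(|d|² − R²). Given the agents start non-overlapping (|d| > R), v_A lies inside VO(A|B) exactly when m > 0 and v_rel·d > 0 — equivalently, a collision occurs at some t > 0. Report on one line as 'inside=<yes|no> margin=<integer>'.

d = (3, 6),  |d|² = 45;  R = 1+2 = 3,  c = 45−3² = 36
v_rel = (5, 5),  |v_rel|² = 50;  v_rel·d = (5)·(3) + (5)·(6) = 45
50·t² − 90·t + 36 = 0  ⇒  m = 45² − 50·36 = 225
m = 225 > 0,  v_rel·d = 45 > 0  ⇒  inside

inside=yes margin=225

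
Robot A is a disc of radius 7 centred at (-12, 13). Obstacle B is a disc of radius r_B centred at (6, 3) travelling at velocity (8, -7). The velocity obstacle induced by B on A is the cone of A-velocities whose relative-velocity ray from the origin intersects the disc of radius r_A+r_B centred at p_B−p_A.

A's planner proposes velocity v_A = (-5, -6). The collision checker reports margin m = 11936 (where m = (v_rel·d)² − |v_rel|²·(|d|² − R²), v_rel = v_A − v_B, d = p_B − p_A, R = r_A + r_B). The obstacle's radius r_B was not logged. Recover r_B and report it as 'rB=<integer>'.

m = 11936
d = (18, -10);  v_rel = (-13, 1),  |v_rel|² = 170
v_rel×d = (-13)·(-10) − (1)·(18) = 112
since m = R²·170 − 112²:  R² = (12544 + 11936) / 170 = 144
R = √144 = 12  ⇒  r_B = 12 − 7 = 5

rB=5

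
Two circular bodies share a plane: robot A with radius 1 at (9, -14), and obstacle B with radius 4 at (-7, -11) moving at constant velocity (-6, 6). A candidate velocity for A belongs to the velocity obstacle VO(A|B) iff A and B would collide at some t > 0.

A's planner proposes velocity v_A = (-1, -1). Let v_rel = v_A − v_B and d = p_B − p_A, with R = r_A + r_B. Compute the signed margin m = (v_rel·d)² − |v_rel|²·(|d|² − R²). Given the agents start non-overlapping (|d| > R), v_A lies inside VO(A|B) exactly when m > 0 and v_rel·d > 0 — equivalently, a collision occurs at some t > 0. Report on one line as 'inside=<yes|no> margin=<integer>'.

d = (-16, 3),  |d|² = 265;  R = 1+4 = 5,  c = 265−5² = 240
v_rel = (5, -7),  |v_rel|² = 74;  v_rel·d = (5)·(-16) + (-7)·(3) = -101
74·t² + 202·t + 240 = 0  ⇒  m = (-101)² − 74·240 = -7559
m = -7559 < 0,  v_rel·d = -101 < 0  ⇒  outside

inside=no margin=-7559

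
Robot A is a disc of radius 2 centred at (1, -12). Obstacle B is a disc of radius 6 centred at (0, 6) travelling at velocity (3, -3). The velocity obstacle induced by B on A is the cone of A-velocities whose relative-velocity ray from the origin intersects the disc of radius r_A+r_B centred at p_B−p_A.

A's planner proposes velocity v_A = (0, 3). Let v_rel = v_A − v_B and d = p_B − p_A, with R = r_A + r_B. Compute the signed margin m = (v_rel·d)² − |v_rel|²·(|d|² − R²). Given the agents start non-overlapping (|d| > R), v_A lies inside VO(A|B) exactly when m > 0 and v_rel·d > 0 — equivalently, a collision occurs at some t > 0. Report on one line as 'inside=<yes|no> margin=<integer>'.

d = (-1, 18),  |d|² = 325;  R = 2+6 = 8,  c = 325−8² = 261
v_rel = (-3, 6),  |v_rel|² = 45;  v_rel·d = (-3)·(-1) + (6)·(18) = 111
45·t² − 222·t + 261 = 0  ⇒  m = 111² − 45·261 = 576
m = 576 > 0,  v_rel·d = 111 > 0  ⇒  inside

inside=yes margin=576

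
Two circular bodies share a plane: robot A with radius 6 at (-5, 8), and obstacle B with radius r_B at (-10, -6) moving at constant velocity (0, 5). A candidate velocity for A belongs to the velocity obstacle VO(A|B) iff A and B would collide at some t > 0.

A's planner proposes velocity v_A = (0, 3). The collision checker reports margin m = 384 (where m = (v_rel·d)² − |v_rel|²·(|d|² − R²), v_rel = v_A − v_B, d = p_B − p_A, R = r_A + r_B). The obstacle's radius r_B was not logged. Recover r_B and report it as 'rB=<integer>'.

m = 384
d = (-5, -14);  v_rel = (0, -2),  |v_rel|² = 4
v_rel×d = (0)·(-14) − (-2)·(-5) = -10
since m = R²·4 − (-10)²:  R² = (100 + 384) / 4 = 121
R = √121 = 11  ⇒  r_B = 11 − 6 = 5

rB=5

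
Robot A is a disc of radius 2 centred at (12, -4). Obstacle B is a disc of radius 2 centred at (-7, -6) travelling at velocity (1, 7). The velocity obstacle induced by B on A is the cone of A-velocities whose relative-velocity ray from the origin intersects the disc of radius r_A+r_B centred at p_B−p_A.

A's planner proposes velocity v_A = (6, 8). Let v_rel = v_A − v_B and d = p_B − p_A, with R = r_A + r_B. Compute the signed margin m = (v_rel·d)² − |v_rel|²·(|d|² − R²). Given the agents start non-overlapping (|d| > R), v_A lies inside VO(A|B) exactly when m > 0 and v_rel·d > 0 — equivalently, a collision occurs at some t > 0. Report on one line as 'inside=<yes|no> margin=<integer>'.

d = (-19, -2),  |d|² = 365;  R = 2+2 = 4,  c = 365−4² = 349
v_rel = (5, 1),  |v_rel|² = 26;  v_rel·d = (5)·(-19) + (1)·(-2) = -97
26·t² + 194·t + 349 = 0  ⇒  m = (-97)² − 26·349 = 335
m = 335 > 0,  v_rel·d = -97 < 0  ⇒  outside

inside=no margin=335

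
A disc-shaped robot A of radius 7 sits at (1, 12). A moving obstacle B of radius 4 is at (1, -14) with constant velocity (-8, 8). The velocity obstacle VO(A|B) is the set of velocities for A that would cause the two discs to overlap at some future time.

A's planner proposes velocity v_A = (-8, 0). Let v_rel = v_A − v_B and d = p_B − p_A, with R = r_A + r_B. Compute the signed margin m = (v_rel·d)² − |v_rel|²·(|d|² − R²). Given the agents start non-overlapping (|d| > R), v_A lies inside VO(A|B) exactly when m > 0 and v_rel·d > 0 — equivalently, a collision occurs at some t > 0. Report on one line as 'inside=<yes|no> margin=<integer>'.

d = (0, -26),  |d|² = 676;  R = 7+4 = 11,  c = 676−11² = 555
v_rel = (0, -8),  |v_rel|² = 64;  v_rel·d = (0)·(0) + (-8)·(-26) = 208
64·t² − 416·t + 555 = 0  ⇒  m = 208² − 64·555 = 7744
m = 7744 > 0,  v_rel·d = 208 > 0  ⇒  inside

inside=yes margin=7744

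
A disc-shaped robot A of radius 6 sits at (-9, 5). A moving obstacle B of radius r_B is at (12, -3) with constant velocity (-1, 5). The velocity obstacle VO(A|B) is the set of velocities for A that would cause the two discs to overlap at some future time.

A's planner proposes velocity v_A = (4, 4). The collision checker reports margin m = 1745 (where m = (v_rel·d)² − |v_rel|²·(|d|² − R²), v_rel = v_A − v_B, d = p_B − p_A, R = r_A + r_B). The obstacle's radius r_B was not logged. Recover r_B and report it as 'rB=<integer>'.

m = 1745
d = (21, -8);  v_rel = (5, -1),  |v_rel|² = 26
v_rel×d = (5)·(-8) − (-1)·(21) = -19
since m = R²·26 − (-19)²:  R² = (361 + 1745) / 26 = 81
R = √81 = 9  ⇒  r_B = 9 − 6 = 3

rB=3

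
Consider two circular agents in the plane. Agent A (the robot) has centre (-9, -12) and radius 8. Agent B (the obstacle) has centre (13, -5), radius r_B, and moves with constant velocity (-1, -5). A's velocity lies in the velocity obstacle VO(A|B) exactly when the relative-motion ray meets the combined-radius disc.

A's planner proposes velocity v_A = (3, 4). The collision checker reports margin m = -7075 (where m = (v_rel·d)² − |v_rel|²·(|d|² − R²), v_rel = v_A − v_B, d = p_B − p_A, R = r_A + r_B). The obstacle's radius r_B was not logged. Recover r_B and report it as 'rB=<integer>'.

m = -7075
d = (22, 7);  v_rel = (4, 9),  |v_rel|² = 97
v_rel×d = (4)·(7) − (9)·(22) = -170
since m = R²·97 − (-170)²:  R² = (28900 + -7075) / 97 = 225
R = √225 = 15  ⇒  r_B = 15 − 8 = 7

rB=7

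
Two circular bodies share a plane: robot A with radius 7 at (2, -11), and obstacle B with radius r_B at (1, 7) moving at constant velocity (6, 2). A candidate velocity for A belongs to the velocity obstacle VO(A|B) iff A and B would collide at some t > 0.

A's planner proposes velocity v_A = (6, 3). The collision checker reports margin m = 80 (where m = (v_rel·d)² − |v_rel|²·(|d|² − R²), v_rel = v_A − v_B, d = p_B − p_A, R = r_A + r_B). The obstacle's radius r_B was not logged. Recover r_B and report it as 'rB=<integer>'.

m = 80
d = (-1, 18);  v_rel = (0, 1),  |v_rel|² = 1
v_rel×d = (0)·(18) − (1)·(-1) = 1
since m = R²·1 − 1²:  R² = (1 + 80) / 1 = 81
R = √81 = 9  ⇒  r_B = 9 − 7 = 2

rB=2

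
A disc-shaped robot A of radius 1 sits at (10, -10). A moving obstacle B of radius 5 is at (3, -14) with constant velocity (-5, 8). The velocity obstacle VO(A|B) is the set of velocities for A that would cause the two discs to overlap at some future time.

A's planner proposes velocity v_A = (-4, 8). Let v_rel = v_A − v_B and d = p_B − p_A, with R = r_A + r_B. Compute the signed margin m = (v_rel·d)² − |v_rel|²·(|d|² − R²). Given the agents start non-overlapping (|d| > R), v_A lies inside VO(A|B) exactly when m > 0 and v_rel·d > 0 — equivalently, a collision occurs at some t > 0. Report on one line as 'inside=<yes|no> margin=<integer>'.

d = (-7, -4),  |d|² = 65;  R = 1+5 = 6,  c = 65−6² = 29
v_rel = (1, 0),  |v_rel|² = 1;  v_rel·d = (1)·(-7) + (0)·(-4) = -7
1·t² + 14·t + 29 = 0  ⇒  m = (-7)² − 1·29 = 20
m = 20 > 0,  v_rel·d = -7 < 0  ⇒  outside

inside=no margin=20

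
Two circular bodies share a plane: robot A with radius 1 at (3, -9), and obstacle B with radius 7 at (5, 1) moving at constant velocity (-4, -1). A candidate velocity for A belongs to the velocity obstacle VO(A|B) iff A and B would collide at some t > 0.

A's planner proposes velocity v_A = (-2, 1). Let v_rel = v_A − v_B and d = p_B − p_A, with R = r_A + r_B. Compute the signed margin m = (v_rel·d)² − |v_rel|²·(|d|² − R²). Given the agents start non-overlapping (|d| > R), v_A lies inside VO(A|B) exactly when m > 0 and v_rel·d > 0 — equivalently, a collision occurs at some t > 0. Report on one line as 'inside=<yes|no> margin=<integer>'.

d = (2, 10),  |d|² = 104;  R = 1+7 = 8,  c = 104−8² = 40
v_rel = (2, 2),  |v_rel|² = 8;  v_rel·d = (2)·(2) + (2)·(10) = 24
8·t² − 48·t + 40 = 0  ⇒  m = 24² − 8·40 = 256
m = 256 > 0,  v_rel·d = 24 > 0  ⇒  inside

inside=yes margin=256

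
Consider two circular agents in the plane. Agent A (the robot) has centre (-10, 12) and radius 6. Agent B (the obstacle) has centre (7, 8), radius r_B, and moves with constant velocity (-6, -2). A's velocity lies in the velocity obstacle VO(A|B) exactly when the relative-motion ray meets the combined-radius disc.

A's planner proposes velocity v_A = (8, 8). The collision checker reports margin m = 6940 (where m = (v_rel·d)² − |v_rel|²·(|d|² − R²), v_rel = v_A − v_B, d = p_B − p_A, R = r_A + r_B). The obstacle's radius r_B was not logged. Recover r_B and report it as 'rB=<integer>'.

m = 6940
d = (17, -4);  v_rel = (14, 10),  |v_rel|² = 296
v_rel×d = (14)·(-4) − (10)·(17) = -226
since m = R²·296 − (-226)²:  R² = (51076 + 6940) / 296 = 196
R = √196 = 14  ⇒  r_B = 14 − 6 = 8

rB=8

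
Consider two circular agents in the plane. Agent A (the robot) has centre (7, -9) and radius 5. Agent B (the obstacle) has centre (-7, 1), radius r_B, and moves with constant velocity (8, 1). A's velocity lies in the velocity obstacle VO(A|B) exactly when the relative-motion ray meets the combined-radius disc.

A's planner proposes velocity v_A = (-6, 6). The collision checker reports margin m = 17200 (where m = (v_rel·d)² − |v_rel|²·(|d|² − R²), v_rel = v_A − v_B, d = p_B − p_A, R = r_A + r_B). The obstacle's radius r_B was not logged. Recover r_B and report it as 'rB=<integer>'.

m = 17200
d = (-14, 10);  v_rel = (-14, 5),  |v_rel|² = 221
v_rel×d = (-14)·(10) − (5)·(-14) = -70
since m = R²·221 − (-70)²:  R² = (4900 + 17200) / 221 = 100
R = √100 = 10  ⇒  r_B = 10 − 5 = 5

rB=5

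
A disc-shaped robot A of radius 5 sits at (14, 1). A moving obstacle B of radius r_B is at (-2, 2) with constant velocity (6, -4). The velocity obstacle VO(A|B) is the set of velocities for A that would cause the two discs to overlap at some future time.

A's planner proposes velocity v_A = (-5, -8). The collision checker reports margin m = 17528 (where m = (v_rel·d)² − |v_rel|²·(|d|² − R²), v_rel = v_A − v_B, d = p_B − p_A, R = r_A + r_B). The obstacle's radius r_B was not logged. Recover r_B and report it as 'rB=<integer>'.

m = 17528
d = (-16, 1);  v_rel = (-11, -4),  |v_rel|² = 137
v_rel×d = (-11)·(1) − (-4)·(-16) = -75
since m = R²·137 − (-75)²:  R² = (5625 + 17528) / 137 = 169
R = √169 = 13  ⇒  r_B = 13 − 5 = 8

rB=8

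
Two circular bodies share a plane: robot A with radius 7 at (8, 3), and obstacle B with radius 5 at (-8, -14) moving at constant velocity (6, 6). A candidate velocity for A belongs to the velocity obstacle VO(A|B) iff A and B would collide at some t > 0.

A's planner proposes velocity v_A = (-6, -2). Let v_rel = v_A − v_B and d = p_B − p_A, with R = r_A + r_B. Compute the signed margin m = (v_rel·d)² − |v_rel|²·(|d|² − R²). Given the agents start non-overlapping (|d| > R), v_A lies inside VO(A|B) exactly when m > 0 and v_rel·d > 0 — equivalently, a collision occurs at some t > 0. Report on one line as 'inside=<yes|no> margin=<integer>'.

d = (-16, -17),  |d|² = 545;  R = 7+5 = 12,  c = 545−12² = 401
v_rel = (-12, -8),  |v_rel|² = 208;  v_rel·d = (-12)·(-16) + (-8)·(-17) = 328
208·t² − 656·t + 401 = 0  ⇒  m = 328² − 208·401 = 24176
m = 24176 > 0,  v_rel·d = 328 > 0  ⇒  inside

inside=yes margin=24176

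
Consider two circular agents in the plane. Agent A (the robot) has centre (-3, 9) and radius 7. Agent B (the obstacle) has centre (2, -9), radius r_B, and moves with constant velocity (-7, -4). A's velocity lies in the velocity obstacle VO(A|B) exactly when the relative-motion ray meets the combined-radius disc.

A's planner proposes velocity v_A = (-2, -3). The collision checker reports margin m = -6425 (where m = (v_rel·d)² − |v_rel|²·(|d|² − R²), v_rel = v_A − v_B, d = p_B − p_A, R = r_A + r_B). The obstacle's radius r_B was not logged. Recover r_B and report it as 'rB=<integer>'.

m = -6425
d = (5, -18);  v_rel = (5, 1),  |v_rel|² = 26
v_rel×d = (5)·(-18) − (1)·(5) = -95
since m = R²·26 − (-95)²:  R² = (9025 + -6425) / 26 = 100
R = √100 = 10  ⇒  r_B = 10 − 7 = 3

rB=3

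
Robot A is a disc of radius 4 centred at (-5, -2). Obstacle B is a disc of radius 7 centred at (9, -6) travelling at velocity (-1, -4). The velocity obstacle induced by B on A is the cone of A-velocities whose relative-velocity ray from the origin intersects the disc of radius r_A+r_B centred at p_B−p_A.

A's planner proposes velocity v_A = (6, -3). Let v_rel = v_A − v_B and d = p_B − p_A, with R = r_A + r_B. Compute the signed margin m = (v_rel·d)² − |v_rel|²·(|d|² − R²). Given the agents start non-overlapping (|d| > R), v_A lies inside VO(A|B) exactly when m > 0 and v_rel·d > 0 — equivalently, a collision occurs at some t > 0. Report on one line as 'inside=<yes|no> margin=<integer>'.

d = (14, -4),  |d|² = 212;  R = 4+7 = 11,  c = 212−11² = 91
v_rel = (7, 1),  |v_rel|² = 50;  v_rel·d = (7)·(14) + (1)·(-4) = 94
50·t² − 188·t + 91 = 0  ⇒  m = 94² − 50·91 = 4286
m = 4286 > 0,  v_rel·d = 94 > 0  ⇒  inside

inside=yes margin=4286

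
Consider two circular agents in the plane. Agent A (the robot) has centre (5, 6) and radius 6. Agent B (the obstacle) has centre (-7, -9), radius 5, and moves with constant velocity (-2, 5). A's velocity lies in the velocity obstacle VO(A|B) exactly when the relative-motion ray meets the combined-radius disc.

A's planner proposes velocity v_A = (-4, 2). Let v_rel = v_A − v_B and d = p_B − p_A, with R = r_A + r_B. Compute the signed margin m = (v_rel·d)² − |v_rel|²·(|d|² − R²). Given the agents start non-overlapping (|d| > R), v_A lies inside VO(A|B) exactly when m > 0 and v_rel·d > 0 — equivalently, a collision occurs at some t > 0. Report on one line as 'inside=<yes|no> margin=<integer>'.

d = (-12, -15),  |d|² = 369;  R = 6+5 = 11,  c = 369−11² = 248
v_rel = (-2, -3),  |v_rel|² = 13;  v_rel·d = (-2)·(-12) + (-3)·(-15) = 69
13·t² − 138·t + 248 = 0  ⇒  m = 69² − 13·248 = 1537
m = 1537 > 0,  v_rel·d = 69 > 0  ⇒  inside

inside=yes margin=1537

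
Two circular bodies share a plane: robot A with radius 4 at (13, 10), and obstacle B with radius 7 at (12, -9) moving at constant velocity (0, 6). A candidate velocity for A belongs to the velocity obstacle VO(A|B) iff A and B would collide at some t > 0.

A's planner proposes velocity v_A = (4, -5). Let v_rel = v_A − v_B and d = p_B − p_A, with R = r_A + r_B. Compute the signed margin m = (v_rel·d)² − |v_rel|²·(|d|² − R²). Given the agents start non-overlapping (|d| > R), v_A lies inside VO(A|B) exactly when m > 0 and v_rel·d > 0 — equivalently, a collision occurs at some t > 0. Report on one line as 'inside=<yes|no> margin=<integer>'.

d = (-1, -19),  |d|² = 362;  R = 4+7 = 11,  c = 362−11² = 241
v_rel = (4, -11),  |v_rel|² = 137;  v_rel·d = (4)·(-1) + (-11)·(-19) = 205
137·t² − 410·t + 241 = 0  ⇒  m = 205² − 137·241 = 9008
m = 9008 > 0,  v_rel·d = 205 > 0  ⇒  inside

inside=yes margin=9008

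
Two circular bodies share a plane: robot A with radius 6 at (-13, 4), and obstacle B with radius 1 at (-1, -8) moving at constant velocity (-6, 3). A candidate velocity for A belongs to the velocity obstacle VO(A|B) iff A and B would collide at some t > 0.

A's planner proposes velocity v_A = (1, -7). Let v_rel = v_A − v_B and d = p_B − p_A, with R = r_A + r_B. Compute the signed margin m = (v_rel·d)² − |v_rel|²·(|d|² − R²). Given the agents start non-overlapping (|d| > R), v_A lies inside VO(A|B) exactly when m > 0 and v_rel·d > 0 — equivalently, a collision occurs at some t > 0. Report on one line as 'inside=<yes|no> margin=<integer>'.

d = (12, -12),  |d|² = 288;  R = 6+1 = 7,  c = 288−7² = 239
v_rel = (7, -10),  |v_rel|² = 149;  v_rel·d = (7)·(12) + (-10)·(-12) = 204
149·t² − 408·t + 239 = 0  ⇒  m = 204² − 149·239 = 6005
m = 6005 > 0,  v_rel·d = 204 > 0  ⇒  inside

inside=yes margin=6005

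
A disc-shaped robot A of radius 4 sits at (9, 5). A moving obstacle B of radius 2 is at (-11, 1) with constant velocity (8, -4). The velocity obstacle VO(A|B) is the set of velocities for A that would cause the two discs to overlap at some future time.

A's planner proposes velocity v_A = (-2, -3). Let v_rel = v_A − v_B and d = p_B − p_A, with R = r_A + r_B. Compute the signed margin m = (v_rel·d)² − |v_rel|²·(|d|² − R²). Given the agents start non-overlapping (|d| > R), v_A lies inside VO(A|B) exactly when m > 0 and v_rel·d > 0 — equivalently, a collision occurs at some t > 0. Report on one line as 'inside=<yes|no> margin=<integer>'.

d = (-20, -4),  |d|² = 416;  R = 4+2 = 6,  c = 416−6² = 380
v_rel = (-10, 1),  |v_rel|² = 101;  v_rel·d = (-10)·(-20) + (1)·(-4) = 196
101·t² − 392·t + 380 = 0  ⇒  m = 196² − 101·380 = 36
m = 36 > 0,  v_rel·d = 196 > 0  ⇒  inside

inside=yes margin=36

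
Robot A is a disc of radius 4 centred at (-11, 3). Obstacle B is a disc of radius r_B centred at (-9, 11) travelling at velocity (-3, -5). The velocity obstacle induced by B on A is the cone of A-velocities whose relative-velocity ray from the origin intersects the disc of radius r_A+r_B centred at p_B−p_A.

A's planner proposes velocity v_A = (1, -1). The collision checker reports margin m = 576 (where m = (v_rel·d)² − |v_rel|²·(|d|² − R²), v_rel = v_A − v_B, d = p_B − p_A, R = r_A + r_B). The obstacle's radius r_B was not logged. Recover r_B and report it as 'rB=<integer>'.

m = 576
d = (2, 8);  v_rel = (4, 4),  |v_rel|² = 32
v_rel×d = (4)·(8) − (4)·(2) = 24
since m = R²·32 − 24²:  R² = (576 + 576) / 32 = 36
R = √36 = 6  ⇒  r_B = 6 − 4 = 2

rB=2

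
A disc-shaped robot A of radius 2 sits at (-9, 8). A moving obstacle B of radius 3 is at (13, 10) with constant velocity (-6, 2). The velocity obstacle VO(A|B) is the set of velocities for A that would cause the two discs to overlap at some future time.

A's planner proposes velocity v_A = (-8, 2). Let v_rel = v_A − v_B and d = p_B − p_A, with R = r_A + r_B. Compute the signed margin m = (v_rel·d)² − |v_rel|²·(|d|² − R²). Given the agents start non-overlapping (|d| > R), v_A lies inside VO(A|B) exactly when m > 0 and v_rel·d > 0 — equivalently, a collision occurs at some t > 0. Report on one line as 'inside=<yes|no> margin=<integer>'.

d = (22, 2),  |d|² = 488;  R = 2+3 = 5,  c = 488−5² = 463
v_rel = (-2, 0),  |v_rel|² = 4;  v_rel·d = (-2)·(22) + (0)·(2) = -44
4·t² + 88·t + 463 = 0  ⇒  m = (-44)² − 4·463 = 84
m = 84 > 0,  v_rel·d = -44 < 0  ⇒  outside

inside=no margin=84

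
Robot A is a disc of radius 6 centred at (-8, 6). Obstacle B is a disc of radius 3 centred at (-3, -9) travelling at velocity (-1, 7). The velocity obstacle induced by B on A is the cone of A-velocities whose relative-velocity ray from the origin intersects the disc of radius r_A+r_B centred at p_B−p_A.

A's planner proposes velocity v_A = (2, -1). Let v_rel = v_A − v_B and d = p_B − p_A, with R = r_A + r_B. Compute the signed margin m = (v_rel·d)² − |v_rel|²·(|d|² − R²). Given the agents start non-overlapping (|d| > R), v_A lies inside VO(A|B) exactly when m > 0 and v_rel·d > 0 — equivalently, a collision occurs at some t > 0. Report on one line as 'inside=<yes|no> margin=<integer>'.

d = (5, -15),  |d|² = 250;  R = 6+3 = 9,  c = 250−9² = 169
v_rel = (3, -8),  |v_rel|² = 73;  v_rel·d = (3)·(5) + (-8)·(-15) = 135
73·t² − 270·t + 169 = 0  ⇒  m = 135² − 73·169 = 5888
m = 5888 > 0,  v_rel·d = 135 > 0  ⇒  inside

inside=yes margin=5888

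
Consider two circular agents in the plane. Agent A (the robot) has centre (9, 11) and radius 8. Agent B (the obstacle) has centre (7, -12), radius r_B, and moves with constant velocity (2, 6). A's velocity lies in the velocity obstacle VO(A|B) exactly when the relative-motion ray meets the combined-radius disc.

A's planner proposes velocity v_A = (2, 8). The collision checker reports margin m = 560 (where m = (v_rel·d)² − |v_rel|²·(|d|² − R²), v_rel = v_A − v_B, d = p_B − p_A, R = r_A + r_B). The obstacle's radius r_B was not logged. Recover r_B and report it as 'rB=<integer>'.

m = 560
d = (-2, -23);  v_rel = (0, 2),  |v_rel|² = 4
v_rel×d = (0)·(-23) − (2)·(-2) = 4
since m = R²·4 − 4²:  R² = (16 + 560) / 4 = 144
R = √144 = 12  ⇒  r_B = 12 − 8 = 4

rB=4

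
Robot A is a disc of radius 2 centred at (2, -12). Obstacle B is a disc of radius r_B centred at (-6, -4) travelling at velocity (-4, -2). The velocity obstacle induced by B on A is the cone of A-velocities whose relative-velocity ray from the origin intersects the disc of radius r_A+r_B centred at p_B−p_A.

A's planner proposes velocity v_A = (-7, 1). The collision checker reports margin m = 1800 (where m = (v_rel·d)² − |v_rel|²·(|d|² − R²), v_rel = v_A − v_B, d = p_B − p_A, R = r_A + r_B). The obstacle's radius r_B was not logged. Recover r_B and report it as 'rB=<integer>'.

m = 1800
d = (-8, 8);  v_rel = (-3, 3),  |v_rel|² = 18
v_rel×d = (-3)·(8) − (3)·(-8) = 0
since m = R²·18 − 0²:  R² = (0 + 1800) / 18 = 100
R = √100 = 10  ⇒  r_B = 10 − 2 = 8

rB=8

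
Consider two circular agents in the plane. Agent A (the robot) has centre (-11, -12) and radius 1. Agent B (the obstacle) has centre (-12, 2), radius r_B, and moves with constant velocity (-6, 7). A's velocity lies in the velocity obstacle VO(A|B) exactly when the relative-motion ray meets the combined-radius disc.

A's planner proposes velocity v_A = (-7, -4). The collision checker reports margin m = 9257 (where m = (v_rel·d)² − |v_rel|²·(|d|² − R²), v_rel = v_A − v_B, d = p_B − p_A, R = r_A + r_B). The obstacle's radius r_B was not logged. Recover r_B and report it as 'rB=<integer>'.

m = 9257
d = (-1, 14);  v_rel = (-1, -11),  |v_rel|² = 122
v_rel×d = (-1)·(14) − (-11)·(-1) = -25
since m = R²·122 − (-25)²:  R² = (625 + 9257) / 122 = 81
R = √81 = 9  ⇒  r_B = 9 − 1 = 8

rB=8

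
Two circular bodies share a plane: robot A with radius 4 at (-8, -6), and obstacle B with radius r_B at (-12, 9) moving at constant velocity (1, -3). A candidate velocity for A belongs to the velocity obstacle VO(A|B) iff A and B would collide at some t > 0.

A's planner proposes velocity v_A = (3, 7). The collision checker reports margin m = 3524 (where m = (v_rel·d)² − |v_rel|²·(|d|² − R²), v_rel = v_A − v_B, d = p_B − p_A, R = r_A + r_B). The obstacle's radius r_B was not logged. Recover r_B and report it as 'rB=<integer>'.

m = 3524
d = (-4, 15);  v_rel = (2, 10),  |v_rel|² = 104
v_rel×d = (2)·(15) − (10)·(-4) = 70
since m = R²·104 − 70²:  R² = (4900 + 3524) / 104 = 81
R = √81 = 9  ⇒  r_B = 9 − 4 = 5

rB=5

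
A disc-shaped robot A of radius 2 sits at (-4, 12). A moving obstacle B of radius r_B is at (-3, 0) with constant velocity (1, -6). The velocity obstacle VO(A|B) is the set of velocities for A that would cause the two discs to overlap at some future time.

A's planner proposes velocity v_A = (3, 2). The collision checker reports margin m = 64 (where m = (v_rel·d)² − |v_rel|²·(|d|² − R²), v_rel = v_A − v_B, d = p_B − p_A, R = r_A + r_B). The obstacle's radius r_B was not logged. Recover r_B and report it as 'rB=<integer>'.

m = 64
d = (1, -12);  v_rel = (2, 8),  |v_rel|² = 68
v_rel×d = (2)·(-12) − (8)·(1) = -32
since m = R²·68 − (-32)²:  R² = (1024 + 64) / 68 = 16
R = √16 = 4  ⇒  r_B = 4 − 2 = 2

rB=2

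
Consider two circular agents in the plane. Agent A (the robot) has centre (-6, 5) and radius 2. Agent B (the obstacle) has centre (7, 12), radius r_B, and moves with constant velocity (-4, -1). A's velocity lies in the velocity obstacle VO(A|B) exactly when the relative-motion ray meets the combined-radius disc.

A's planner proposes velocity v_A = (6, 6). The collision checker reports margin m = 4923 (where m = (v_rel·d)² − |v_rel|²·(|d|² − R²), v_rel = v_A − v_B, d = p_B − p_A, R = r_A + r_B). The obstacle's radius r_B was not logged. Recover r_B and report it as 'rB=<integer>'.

m = 4923
d = (13, 7);  v_rel = (10, 7),  |v_rel|² = 149
v_rel×d = (10)·(7) − (7)·(13) = -21
since m = R²·149 − (-21)²:  R² = (441 + 4923) / 149 = 36
R = √36 = 6  ⇒  r_B = 6 − 2 = 4

rB=4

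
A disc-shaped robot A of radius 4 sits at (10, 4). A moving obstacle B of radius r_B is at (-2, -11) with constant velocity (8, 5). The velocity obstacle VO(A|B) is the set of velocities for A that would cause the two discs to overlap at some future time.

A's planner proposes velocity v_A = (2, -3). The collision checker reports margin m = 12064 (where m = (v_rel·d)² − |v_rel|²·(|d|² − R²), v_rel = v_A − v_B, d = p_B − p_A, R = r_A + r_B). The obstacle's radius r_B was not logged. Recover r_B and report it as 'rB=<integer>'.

m = 12064
d = (-12, -15);  v_rel = (-6, -8),  |v_rel|² = 100
v_rel×d = (-6)·(-15) − (-8)·(-12) = -6
since m = R²·100 − (-6)²:  R² = (36 + 12064) / 100 = 121
R = √121 = 11  ⇒  r_B = 11 − 4 = 7

rB=7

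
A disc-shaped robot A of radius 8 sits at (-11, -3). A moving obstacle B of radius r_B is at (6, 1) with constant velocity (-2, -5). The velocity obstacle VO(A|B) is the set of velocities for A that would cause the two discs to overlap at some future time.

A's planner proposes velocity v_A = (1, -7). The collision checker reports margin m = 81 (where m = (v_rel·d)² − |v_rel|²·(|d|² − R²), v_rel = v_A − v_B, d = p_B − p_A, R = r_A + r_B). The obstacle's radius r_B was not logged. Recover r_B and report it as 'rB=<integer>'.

m = 81
d = (17, 4);  v_rel = (3, -2),  |v_rel|² = 13
v_rel×d = (3)·(4) − (-2)·(17) = 46
since m = R²·13 − 46²:  R² = (2116 + 81) / 13 = 169
R = √169 = 13  ⇒  r_B = 13 − 8 = 5

rB=5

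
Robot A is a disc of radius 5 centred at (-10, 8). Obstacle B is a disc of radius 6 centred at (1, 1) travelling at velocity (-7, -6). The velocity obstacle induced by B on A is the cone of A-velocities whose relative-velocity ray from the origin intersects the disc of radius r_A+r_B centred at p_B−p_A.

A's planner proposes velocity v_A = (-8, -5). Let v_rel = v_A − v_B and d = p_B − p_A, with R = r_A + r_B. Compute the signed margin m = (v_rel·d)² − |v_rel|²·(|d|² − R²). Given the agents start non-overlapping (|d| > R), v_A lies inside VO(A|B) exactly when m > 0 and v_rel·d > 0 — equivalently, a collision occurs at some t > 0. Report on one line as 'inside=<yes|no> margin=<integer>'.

d = (11, -7),  |d|² = 170;  R = 5+6 = 11,  c = 170−11² = 49
v_rel = (-1, 1),  |v_rel|² = 2;  v_rel·d = (-1)·(11) + (1)·(-7) = -18
2·t² + 36·t + 49 = 0  ⇒  m = (-18)² − 2·49 = 226
m = 226 > 0,  v_rel·d = -18 < 0  ⇒  outside

inside=no margin=226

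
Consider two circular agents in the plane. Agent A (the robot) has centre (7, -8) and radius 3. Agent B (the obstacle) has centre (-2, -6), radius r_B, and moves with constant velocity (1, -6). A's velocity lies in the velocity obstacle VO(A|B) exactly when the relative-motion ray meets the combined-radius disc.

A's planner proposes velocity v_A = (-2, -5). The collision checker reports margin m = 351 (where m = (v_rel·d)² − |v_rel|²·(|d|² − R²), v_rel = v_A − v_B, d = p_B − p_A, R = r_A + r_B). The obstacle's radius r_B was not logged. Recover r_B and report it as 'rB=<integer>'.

m = 351
d = (-9, 2);  v_rel = (-3, 1),  |v_rel|² = 10
v_rel×d = (-3)·(2) − (1)·(-9) = 3
since m = R²·10 − 3²:  R² = (9 + 351) / 10 = 36
R = √36 = 6  ⇒  r_B = 6 − 3 = 3

rB=3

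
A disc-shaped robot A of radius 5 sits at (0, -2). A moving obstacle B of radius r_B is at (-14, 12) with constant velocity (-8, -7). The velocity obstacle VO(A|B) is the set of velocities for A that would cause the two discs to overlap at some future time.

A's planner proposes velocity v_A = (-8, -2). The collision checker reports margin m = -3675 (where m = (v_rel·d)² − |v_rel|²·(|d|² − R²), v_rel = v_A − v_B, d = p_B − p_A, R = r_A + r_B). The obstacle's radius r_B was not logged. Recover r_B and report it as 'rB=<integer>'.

m = -3675
d = (-14, 14);  v_rel = (0, 5),  |v_rel|² = 25
v_rel×d = (0)·(14) − (5)·(-14) = 70
since m = R²·25 − 70²:  R² = (4900 + -3675) / 25 = 49
R = √49 = 7  ⇒  r_B = 7 − 5 = 2

rB=2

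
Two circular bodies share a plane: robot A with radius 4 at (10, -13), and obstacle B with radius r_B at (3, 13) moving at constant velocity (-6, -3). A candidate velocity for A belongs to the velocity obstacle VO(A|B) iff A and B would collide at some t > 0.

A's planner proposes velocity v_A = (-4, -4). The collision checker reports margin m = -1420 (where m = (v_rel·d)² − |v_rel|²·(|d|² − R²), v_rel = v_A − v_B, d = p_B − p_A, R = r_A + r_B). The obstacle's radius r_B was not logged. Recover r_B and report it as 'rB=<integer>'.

m = -1420
d = (-7, 26);  v_rel = (2, -1),  |v_rel|² = 5
v_rel×d = (2)·(26) − (-1)·(-7) = 45
since m = R²·5 − 45²:  R² = (2025 + -1420) / 5 = 121
R = √121 = 11  ⇒  r_B = 11 − 4 = 7

rB=7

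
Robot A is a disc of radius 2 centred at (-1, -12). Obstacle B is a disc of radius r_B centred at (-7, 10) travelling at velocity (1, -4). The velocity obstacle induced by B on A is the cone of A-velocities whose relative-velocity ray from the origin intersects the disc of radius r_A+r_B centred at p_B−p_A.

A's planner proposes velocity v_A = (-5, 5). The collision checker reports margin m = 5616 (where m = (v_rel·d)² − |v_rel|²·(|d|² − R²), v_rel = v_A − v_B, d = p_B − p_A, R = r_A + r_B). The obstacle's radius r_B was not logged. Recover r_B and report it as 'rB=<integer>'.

m = 5616
d = (-6, 22);  v_rel = (-6, 9),  |v_rel|² = 117
v_rel×d = (-6)·(22) − (9)·(-6) = -78
since m = R²·117 − (-78)²:  R² = (6084 + 5616) / 117 = 100
R = √100 = 10  ⇒  r_B = 10 − 2 = 8

rB=8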